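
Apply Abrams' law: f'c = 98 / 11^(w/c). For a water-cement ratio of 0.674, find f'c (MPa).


f'c = 98 / 11^0.674
= 98 / 5.034
= 19.47 MPa

19.47


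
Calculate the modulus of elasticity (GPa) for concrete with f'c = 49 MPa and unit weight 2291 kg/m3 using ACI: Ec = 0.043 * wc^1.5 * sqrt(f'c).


Ec = 0.043 * 2291^1.5 * sqrt(49) / 1000
= 33.01 GPa

33.01


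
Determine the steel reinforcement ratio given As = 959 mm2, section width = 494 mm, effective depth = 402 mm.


rho = As / (b * d)
= 959 / (494 * 402)
= 0.0048

0.0048


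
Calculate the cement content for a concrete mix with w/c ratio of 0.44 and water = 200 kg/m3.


Cement = water / (w/c)
= 200 / 0.44
= 454.5 kg/m3

454.5


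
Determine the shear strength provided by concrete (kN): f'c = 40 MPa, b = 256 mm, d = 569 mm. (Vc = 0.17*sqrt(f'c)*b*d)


Vc = 0.17 * sqrt(40) * 256 * 569 / 1000
= 156.61 kN

156.61


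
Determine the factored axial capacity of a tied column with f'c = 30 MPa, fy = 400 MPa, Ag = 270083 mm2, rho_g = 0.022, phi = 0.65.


Ast = rho * Ag = 0.022 * 270083 = 5941.826 mm2
phi*Pn = 0.65 * 0.80 * (0.85 * 30 * (270083 - 5941.826) + 400 * 5941.826) / 1000
= 4738.41 kN

4738.41


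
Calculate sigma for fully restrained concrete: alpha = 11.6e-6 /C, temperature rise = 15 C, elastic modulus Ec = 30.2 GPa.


sigma = alpha * dT * Ec
= 11.6e-6 * 15 * 30.2 * 1000
= 5.255 MPa

5.255


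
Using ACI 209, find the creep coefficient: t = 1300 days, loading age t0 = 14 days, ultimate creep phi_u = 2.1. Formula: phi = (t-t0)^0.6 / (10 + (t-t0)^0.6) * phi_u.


dt = 1300 - 14 = 1286
phi = 1286^0.6 / (10 + 1286^0.6) * 2.1
= 1.848

1.848


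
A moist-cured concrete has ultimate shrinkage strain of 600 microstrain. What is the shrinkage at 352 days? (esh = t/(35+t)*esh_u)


esh(352) = 352 / (35 + 352) * 600
= 352 / 387 * 600
= 545.7 microstrain

545.7


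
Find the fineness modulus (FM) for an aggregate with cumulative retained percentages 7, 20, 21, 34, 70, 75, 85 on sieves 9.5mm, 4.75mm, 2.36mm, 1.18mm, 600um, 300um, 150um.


FM = sum(cumulative % retained) / 100
= 312 / 100
= 3.12

3.12


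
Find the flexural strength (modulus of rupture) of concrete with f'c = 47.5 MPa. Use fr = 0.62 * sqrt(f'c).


fr = 0.62 * sqrt(47.5)
= 4.273 MPa

4.273


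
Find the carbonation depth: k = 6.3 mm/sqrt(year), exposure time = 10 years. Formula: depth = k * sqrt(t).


depth = k * sqrt(t)
= 6.3 * sqrt(10)
= 19.92 mm

19.92


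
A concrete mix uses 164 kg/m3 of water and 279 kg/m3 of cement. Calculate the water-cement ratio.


w/c = water / cement
w/c = 164 / 279 = 0.588

0.588


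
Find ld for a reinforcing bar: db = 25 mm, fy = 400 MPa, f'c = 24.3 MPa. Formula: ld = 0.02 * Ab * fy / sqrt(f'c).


Ab = pi * 25^2 / 4 = 490.874 mm2
ld = 0.02 * 490.874 * 400 / sqrt(24.3)
= 796.6 mm

796.6


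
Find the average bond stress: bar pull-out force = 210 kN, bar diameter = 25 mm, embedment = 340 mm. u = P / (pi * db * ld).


u = P / (pi * db * ld)
= 210 * 1000 / (pi * 25 * 340)
= 7.864 MPa

7.864


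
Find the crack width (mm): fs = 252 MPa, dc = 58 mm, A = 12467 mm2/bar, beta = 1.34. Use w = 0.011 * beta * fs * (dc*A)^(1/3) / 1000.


w = 0.011 * beta * fs * (dc * A)^(1/3) / 1000
= 0.011 * 1.34 * 252 * (58 * 12467)^(1/3) / 1000
= 0.333 mm

0.333


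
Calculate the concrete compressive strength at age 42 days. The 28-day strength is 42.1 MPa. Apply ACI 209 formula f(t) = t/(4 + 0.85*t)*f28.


f(42) = 42 / (4 + 0.85 * 42) * 42.1
= 42 / 39.7 * 42.1
= 44.54 MPa

44.54


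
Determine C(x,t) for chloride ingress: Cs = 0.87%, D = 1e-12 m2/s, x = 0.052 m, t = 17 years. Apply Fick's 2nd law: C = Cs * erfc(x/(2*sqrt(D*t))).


t_seconds = 17 * 365.25 * 24 * 3600 = 536479200.0 s
arg = 0.052 / (2 * sqrt(1e-12 * 536479200.0))
= 1.1225
erfc(1.1225) = 0.1124
C = 0.87 * 0.1124 = 0.0978%

0.0978


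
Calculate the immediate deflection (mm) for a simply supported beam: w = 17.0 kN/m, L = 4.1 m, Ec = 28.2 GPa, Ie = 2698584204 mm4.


Convert: L = 4.1 m = 4100 mm, Ec = 28.2 GPa = 28200 MPa
delta = 5 * 17.0 * 4100^4 / (384 * 28200 * 2698584204)
= 0.82 mm

0.82


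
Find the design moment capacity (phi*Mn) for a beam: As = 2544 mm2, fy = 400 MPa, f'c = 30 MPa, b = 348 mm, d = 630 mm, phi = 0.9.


a = As * fy / (0.85 * f'c * b)
= 2544 * 400 / (0.85 * 30 * 348)
= 114.6721 mm
Mn = As * fy * (d - a/2) / 10^6
= 582.7428 kN-m
phi*Mn = 0.9 * 582.7428 = 524.47 kN-m

524.47


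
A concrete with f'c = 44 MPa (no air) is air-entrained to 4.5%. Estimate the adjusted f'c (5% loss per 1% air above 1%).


Strength loss = (4.5 - 1) * 5 = 17.5%
f'c = 44 * (1 - 17.5/100)
= 36.3 MPa

36.3


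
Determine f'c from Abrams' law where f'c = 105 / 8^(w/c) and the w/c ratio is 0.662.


f'c = 105 / 8^0.662
= 105 / 3.961
= 26.51 MPa

26.51


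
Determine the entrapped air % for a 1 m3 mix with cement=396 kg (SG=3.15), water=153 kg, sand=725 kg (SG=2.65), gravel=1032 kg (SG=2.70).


Vol cement = 396 / (3.15 * 1000) = 0.125714 m3
Vol water = 153 / 1000 = 0.153 m3
Vol sand = 725 / (2.65 * 1000) = 0.273585 m3
Vol gravel = 1032 / (2.70 * 1000) = 0.382222 m3
Total solid + water volume = 0.934521 m3
Air = (1 - 0.934521) * 100 = 6.55%

6.55


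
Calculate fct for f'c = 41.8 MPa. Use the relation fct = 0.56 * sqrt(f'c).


fct = 0.56 * sqrt(41.8)
= 0.56 * 6.465
= 3.621 MPa

3.621


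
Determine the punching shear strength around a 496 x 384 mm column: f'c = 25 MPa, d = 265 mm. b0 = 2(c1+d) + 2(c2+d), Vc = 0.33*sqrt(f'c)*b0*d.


b0 = 2*(496 + 265) + 2*(384 + 265) = 2820 mm
Vc = 0.33 * sqrt(25) * 2820 * 265 / 1000
= 1233.05 kN

1233.05


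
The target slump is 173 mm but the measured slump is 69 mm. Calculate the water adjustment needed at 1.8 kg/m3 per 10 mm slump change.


Difference = 173 - 69 = 104 mm
Water adjustment = 104 * 1.8 / 10 = 18.7 kg/m3

18.7


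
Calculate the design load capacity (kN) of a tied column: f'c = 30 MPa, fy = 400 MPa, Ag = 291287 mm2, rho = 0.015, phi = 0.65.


Ast = rho * Ag = 0.015 * 291287 = 4369.305 mm2
phi*Pn = 0.65 * 0.80 * (0.85 * 30 * (291287 - 4369.305) + 400 * 4369.305) / 1000
= 4713.34 kN

4713.34


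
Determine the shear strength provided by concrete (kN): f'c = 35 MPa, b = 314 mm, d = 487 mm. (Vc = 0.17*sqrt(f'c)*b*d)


Vc = 0.17 * sqrt(35) * 314 * 487 / 1000
= 153.79 kN

153.79


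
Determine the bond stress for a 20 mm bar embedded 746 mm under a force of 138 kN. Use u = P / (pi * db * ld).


u = P / (pi * db * ld)
= 138 * 1000 / (pi * 20 * 746)
= 2.944 MPa

2.944


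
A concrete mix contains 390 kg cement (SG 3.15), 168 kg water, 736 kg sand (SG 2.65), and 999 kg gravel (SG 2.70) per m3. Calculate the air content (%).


Vol cement = 390 / (3.15 * 1000) = 0.12381 m3
Vol water = 168 / 1000 = 0.168 m3
Vol sand = 736 / (2.65 * 1000) = 0.277736 m3
Vol gravel = 999 / (2.70 * 1000) = 0.37 m3
Total solid + water volume = 0.939545 m3
Air = (1 - 0.939545) * 100 = 6.05%

6.05


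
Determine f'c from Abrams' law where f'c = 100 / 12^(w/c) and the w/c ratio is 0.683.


f'c = 100 / 12^0.683
= 100 / 5.459
= 18.32 MPa

18.32


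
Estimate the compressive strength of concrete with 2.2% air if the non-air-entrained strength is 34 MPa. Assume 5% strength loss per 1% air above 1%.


Strength loss = (2.2 - 1) * 5 = 6.0%
f'c = 34 * (1 - 6.0/100)
= 31.96 MPa

31.96


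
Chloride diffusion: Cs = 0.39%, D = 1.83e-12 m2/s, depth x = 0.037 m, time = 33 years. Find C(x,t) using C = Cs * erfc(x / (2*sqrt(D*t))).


t_seconds = 33 * 365.25 * 24 * 3600 = 1041400800.0 s
arg = 0.037 / (2 * sqrt(1.83e-12 * 1041400800.0))
= 0.4238
erfc(0.4238) = 0.549
C = 0.39 * 0.549 = 0.2141%

0.2141


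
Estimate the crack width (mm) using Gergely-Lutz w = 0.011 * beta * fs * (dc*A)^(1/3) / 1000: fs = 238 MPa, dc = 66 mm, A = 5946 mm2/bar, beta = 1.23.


w = 0.011 * beta * fs * (dc * A)^(1/3) / 1000
= 0.011 * 1.23 * 238 * (66 * 5946)^(1/3) / 1000
= 0.236 mm

0.236


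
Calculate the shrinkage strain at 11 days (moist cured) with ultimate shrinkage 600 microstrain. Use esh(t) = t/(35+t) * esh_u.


esh(11) = 11 / (35 + 11) * 600
= 11 / 46 * 600
= 143.5 microstrain

143.5


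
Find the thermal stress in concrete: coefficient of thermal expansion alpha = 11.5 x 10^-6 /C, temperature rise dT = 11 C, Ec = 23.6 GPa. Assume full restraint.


sigma = alpha * dT * Ec
= 11.5e-6 * 11 * 23.6 * 1000
= 2.985 MPa

2.985


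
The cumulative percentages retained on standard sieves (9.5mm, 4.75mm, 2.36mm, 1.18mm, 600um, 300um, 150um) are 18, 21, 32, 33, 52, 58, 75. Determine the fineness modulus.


FM = sum(cumulative % retained) / 100
= 289 / 100
= 2.89

2.89


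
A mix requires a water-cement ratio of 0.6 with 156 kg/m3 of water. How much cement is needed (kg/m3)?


Cement = water / (w/c)
= 156 / 0.6
= 260.0 kg/m3

260.0


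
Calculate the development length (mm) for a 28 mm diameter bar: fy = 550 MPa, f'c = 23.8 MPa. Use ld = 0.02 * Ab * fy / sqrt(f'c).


Ab = pi * 28^2 / 4 = 615.752 mm2
ld = 0.02 * 615.752 * 550 / sqrt(23.8)
= 1388.4 mm

1388.4


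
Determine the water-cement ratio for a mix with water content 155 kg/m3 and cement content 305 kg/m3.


w/c = water / cement
w/c = 155 / 305 = 0.508

0.508


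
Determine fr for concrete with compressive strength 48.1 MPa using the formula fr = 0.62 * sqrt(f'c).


fr = 0.62 * sqrt(48.1)
= 4.3 MPa

4.3


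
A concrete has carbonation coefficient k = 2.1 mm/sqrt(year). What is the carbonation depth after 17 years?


depth = k * sqrt(t)
= 2.1 * sqrt(17)
= 8.66 mm

8.66


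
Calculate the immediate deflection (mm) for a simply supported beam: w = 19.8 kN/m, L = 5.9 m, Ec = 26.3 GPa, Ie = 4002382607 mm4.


Convert: L = 5.9 m = 5900 mm, Ec = 26.3 GPa = 26300 MPa
delta = 5 * 19.8 * 5900^4 / (384 * 26300 * 4002382607)
= 2.97 mm

2.97


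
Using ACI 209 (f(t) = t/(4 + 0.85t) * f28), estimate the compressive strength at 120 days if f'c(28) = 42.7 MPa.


f(120) = 120 / (4 + 0.85 * 120) * 42.7
= 120 / 106.0 * 42.7
= 48.34 MPa

48.34


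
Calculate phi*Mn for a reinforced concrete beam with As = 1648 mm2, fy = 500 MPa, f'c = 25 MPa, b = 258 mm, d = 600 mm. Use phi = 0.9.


a = As * fy / (0.85 * f'c * b)
= 1648 * 500 / (0.85 * 25 * 258)
= 150.2964 mm
Mn = As * fy * (d - a/2) / 10^6
= 432.4779 kN-m
phi*Mn = 0.9 * 432.4779 = 389.23 kN-m

389.23


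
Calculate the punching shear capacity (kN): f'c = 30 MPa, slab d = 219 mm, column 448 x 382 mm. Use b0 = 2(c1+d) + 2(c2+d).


b0 = 2*(448 + 219) + 2*(382 + 219) = 2536 mm
Vc = 0.33 * sqrt(30) * 2536 * 219 / 1000
= 1003.85 kN

1003.85


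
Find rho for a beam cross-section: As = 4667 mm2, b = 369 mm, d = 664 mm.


rho = As / (b * d)
= 4667 / (369 * 664)
= 0.019

0.019


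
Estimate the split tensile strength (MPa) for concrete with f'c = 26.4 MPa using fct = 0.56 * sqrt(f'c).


fct = 0.56 * sqrt(26.4)
= 0.56 * 5.138
= 2.877 MPa

2.877


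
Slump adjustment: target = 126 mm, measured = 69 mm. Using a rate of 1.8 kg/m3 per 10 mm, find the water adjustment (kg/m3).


Difference = 126 - 69 = 57 mm
Water adjustment = 57 * 1.8 / 10 = 10.3 kg/m3

10.3


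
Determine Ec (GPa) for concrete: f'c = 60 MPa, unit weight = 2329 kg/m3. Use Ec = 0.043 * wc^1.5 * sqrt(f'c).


Ec = 0.043 * 2329^1.5 * sqrt(60) / 1000
= 37.44 GPa

37.44


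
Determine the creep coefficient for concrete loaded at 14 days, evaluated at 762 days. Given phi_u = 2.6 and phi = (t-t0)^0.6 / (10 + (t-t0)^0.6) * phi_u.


dt = 762 - 14 = 748
phi = 748^0.6 / (10 + 748^0.6) * 2.6
= 2.187

2.187


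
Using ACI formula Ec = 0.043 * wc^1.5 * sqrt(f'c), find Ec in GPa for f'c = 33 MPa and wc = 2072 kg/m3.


Ec = 0.043 * 2072^1.5 * sqrt(33) / 1000
= 23.3 GPa

23.3


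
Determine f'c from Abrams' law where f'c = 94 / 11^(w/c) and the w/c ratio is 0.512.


f'c = 94 / 11^0.512
= 94 / 3.413
= 27.54 MPa

27.54


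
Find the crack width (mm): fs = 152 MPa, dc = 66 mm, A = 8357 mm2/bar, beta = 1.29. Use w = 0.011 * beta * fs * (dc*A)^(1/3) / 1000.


w = 0.011 * beta * fs * (dc * A)^(1/3) / 1000
= 0.011 * 1.29 * 152 * (66 * 8357)^(1/3) / 1000
= 0.177 mm

0.177


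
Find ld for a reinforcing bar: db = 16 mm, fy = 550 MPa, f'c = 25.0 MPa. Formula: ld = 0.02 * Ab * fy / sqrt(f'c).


Ab = pi * 16^2 / 4 = 201.062 mm2
ld = 0.02 * 201.062 * 550 / sqrt(25.0)
= 442.3 mm

442.3


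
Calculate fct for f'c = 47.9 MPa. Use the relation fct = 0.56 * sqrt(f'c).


fct = 0.56 * sqrt(47.9)
= 0.56 * 6.921
= 3.876 MPa

3.876


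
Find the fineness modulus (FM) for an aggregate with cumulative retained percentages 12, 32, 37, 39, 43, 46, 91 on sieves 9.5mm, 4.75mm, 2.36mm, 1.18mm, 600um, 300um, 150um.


FM = sum(cumulative % retained) / 100
= 300 / 100
= 3.0

3.0


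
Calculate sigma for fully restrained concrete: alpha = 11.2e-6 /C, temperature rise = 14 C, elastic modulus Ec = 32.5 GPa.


sigma = alpha * dT * Ec
= 11.2e-6 * 14 * 32.5 * 1000
= 5.096 MPa

5.096


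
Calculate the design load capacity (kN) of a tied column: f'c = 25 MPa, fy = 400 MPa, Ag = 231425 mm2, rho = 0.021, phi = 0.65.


Ast = rho * Ag = 0.021 * 231425 = 4859.925 mm2
phi*Pn = 0.65 * 0.80 * (0.85 * 25 * (231425 - 4859.925) + 400 * 4859.925) / 1000
= 3514.41 kN

3514.41


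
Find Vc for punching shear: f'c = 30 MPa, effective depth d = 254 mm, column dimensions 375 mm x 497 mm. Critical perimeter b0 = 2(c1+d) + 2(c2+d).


b0 = 2*(375 + 254) + 2*(497 + 254) = 2760 mm
Vc = 0.33 * sqrt(30) * 2760 * 254 / 1000
= 1267.12 kN

1267.12


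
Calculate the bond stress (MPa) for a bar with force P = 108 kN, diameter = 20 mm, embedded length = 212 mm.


u = P / (pi * db * ld)
= 108 * 1000 / (pi * 20 * 212)
= 8.108 MPa

8.108


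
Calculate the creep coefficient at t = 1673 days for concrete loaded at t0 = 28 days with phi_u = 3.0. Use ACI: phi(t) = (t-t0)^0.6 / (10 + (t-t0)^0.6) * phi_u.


dt = 1673 - 28 = 1645
phi = 1645^0.6 / (10 + 1645^0.6) * 3.0
= 2.684

2.684


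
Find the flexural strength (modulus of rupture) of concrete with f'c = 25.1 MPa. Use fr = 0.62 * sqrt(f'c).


fr = 0.62 * sqrt(25.1)
= 3.106 MPa

3.106


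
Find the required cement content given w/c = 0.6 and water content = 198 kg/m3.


Cement = water / (w/c)
= 198 / 0.6
= 330.0 kg/m3

330.0


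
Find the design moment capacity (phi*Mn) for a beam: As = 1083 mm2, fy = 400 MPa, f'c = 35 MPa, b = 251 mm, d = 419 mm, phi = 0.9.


a = As * fy / (0.85 * f'c * b)
= 1083 * 400 / (0.85 * 35 * 251)
= 58.0133 mm
Mn = As * fy * (d - a/2) / 10^6
= 168.9451 kN-m
phi*Mn = 0.9 * 168.9451 = 152.05 kN-m

152.05


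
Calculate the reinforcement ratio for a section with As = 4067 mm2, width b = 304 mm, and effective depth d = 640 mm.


rho = As / (b * d)
= 4067 / (304 * 640)
= 0.0209

0.0209


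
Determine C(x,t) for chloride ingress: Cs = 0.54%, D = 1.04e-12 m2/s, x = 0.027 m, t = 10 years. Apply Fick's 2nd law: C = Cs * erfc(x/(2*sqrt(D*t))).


t_seconds = 10 * 365.25 * 24 * 3600 = 315576000.0 s
arg = 0.027 / (2 * sqrt(1.04e-12 * 315576000.0))
= 0.7452
erfc(0.7452) = 0.292
C = 0.54 * 0.292 = 0.1577%

0.1577


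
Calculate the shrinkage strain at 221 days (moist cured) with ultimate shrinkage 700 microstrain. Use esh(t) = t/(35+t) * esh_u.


esh(221) = 221 / (35 + 221) * 700
= 221 / 256 * 700
= 604.3 microstrain

604.3


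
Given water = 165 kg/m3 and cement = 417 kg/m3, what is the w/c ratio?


w/c = water / cement
w/c = 165 / 417 = 0.396

0.396


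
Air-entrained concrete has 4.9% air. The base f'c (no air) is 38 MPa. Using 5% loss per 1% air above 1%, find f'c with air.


Strength loss = (4.9 - 1) * 5 = 19.5%
f'c = 38 * (1 - 19.5/100)
= 30.59 MPa

30.59


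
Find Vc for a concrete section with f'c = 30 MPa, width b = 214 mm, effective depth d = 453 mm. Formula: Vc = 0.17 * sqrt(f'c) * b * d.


Vc = 0.17 * sqrt(30) * 214 * 453 / 1000
= 90.27 kN

90.27


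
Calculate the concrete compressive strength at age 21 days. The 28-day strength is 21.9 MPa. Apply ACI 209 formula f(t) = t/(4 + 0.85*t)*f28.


f(21) = 21 / (4 + 0.85 * 21) * 21.9
= 21 / 21.85 * 21.9
= 21.05 MPa

21.05


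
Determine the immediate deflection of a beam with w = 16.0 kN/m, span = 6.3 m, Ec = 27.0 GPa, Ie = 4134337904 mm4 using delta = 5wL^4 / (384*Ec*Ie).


Convert: L = 6.3 m = 6300 mm, Ec = 27.0 GPa = 27000 MPa
delta = 5 * 16.0 * 6300^4 / (384 * 27000 * 4134337904)
= 2.94 mm

2.94


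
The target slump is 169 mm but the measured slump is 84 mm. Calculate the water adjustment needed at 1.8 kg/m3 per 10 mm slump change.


Difference = 169 - 84 = 85 mm
Water adjustment = 85 * 1.8 / 10 = 15.3 kg/m3

15.3


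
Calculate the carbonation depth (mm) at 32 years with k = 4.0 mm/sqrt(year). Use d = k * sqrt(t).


depth = k * sqrt(t)
= 4.0 * sqrt(32)
= 22.63 mm

22.63


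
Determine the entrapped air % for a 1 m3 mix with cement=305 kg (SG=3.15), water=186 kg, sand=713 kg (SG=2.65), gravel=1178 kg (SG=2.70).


Vol cement = 305 / (3.15 * 1000) = 0.096825 m3
Vol water = 186 / 1000 = 0.186 m3
Vol sand = 713 / (2.65 * 1000) = 0.269057 m3
Vol gravel = 1178 / (2.70 * 1000) = 0.436296 m3
Total solid + water volume = 0.988178 m3
Air = (1 - 0.988178) * 100 = 1.18%

1.18


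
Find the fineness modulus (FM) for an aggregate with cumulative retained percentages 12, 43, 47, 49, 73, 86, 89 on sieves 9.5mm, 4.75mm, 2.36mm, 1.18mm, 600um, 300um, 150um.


FM = sum(cumulative % retained) / 100
= 399 / 100
= 3.99

3.99


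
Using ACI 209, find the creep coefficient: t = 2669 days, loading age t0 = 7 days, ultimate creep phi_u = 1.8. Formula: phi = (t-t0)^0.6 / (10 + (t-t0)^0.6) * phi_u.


dt = 2669 - 7 = 2662
phi = 2662^0.6 / (10 + 2662^0.6) * 1.8
= 1.654

1.654


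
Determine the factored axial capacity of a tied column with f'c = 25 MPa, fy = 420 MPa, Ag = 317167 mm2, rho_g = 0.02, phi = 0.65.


Ast = rho * Ag = 0.02 * 317167 = 6343.34 mm2
phi*Pn = 0.65 * 0.80 * (0.85 * 25 * (317167 - 6343.34) + 420 * 6343.34) / 1000
= 4819.99 kN

4819.99


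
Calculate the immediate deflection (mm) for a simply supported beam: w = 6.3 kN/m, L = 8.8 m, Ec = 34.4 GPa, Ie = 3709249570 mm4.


Convert: L = 8.8 m = 8800 mm, Ec = 34.4 GPa = 34400 MPa
delta = 5 * 6.3 * 8800^4 / (384 * 34400 * 3709249570)
= 3.86 mm

3.86


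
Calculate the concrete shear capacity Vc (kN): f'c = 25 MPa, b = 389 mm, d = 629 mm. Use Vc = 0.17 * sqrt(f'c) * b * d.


Vc = 0.17 * sqrt(25) * 389 * 629 / 1000
= 207.98 kN

207.98


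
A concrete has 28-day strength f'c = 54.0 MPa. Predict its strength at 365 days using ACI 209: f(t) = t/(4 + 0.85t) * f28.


f(365) = 365 / (4 + 0.85 * 365) * 54.0
= 365 / 314.25 * 54.0
= 62.72 MPa

62.72


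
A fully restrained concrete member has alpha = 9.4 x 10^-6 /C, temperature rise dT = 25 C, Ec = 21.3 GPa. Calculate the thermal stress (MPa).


sigma = alpha * dT * Ec
= 9.4e-6 * 25 * 21.3 * 1000
= 5.006 MPa

5.006


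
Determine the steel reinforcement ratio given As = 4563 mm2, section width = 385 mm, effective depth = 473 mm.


rho = As / (b * d)
= 4563 / (385 * 473)
= 0.0251

0.0251


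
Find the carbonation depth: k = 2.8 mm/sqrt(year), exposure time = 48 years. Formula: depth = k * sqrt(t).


depth = k * sqrt(t)
= 2.8 * sqrt(48)
= 19.4 mm

19.4


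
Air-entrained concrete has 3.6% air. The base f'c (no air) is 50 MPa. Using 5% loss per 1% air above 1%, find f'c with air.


Strength loss = (3.6 - 1) * 5 = 13.0%
f'c = 50 * (1 - 13.0/100)
= 43.5 MPa

43.5


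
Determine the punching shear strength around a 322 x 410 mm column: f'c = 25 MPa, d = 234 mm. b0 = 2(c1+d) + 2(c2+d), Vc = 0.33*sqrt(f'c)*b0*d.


b0 = 2*(322 + 234) + 2*(410 + 234) = 2400 mm
Vc = 0.33 * sqrt(25) * 2400 * 234 / 1000
= 926.64 kN

926.64


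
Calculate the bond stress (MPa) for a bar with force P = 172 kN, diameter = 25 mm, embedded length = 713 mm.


u = P / (pi * db * ld)
= 172 * 1000 / (pi * 25 * 713)
= 3.071 MPa

3.071


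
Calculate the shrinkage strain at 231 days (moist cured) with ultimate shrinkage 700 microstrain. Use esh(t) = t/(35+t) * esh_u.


esh(231) = 231 / (35 + 231) * 700
= 231 / 266 * 700
= 607.9 microstrain

607.9


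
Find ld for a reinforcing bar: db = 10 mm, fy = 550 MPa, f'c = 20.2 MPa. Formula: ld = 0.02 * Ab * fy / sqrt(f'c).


Ab = pi * 10^2 / 4 = 78.54 mm2
ld = 0.02 * 78.54 * 550 / sqrt(20.2)
= 192.2 mm

192.2


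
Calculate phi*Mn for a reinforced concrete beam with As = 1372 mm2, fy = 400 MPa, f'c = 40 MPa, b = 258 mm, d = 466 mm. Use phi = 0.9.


a = As * fy / (0.85 * f'c * b)
= 1372 * 400 / (0.85 * 40 * 258)
= 62.5627 mm
Mn = As * fy * (d - a/2) / 10^6
= 238.5736 kN-m
phi*Mn = 0.9 * 238.5736 = 214.72 kN-m

214.72


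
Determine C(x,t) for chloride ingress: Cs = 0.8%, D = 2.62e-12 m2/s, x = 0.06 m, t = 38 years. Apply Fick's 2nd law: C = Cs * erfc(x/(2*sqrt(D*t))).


t_seconds = 38 * 365.25 * 24 * 3600 = 1199188800.0 s
arg = 0.06 / (2 * sqrt(2.62e-12 * 1199188800.0))
= 0.5352
erfc(0.5352) = 0.4491
C = 0.8 * 0.4491 = 0.3593%

0.3593


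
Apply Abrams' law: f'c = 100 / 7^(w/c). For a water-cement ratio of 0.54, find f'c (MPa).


f'c = 100 / 7^0.54
= 100 / 2.86
= 34.97 MPa

34.97


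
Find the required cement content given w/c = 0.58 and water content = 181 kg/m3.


Cement = water / (w/c)
= 181 / 0.58
= 312.1 kg/m3

312.1


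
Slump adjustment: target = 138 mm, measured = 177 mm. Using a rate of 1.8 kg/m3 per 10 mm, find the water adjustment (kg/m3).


Difference = 138 - 177 = -39 mm
Water adjustment = -39 * 1.8 / 10 = -7.0 kg/m3

-7.0


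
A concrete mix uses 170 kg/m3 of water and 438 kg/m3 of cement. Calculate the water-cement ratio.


w/c = water / cement
w/c = 170 / 438 = 0.388

0.388


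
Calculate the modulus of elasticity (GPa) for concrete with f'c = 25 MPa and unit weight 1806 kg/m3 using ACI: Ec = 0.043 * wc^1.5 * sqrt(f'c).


Ec = 0.043 * 1806^1.5 * sqrt(25) / 1000
= 16.5 GPa

16.5


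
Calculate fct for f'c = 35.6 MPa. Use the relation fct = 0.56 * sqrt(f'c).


fct = 0.56 * sqrt(35.6)
= 0.56 * 5.967
= 3.341 MPa

3.341


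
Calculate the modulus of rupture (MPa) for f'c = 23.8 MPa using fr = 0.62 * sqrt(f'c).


fr = 0.62 * sqrt(23.8)
= 3.025 MPa

3.025


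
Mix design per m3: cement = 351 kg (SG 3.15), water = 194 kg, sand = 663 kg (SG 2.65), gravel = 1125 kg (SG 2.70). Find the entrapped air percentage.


Vol cement = 351 / (3.15 * 1000) = 0.111429 m3
Vol water = 194 / 1000 = 0.194 m3
Vol sand = 663 / (2.65 * 1000) = 0.250189 m3
Vol gravel = 1125 / (2.70 * 1000) = 0.416667 m3
Total solid + water volume = 0.972284 m3
Air = (1 - 0.972284) * 100 = 2.77%

2.77


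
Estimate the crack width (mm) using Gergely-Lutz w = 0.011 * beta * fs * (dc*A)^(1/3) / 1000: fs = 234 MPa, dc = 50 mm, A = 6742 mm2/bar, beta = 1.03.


w = 0.011 * beta * fs * (dc * A)^(1/3) / 1000
= 0.011 * 1.03 * 234 * (50 * 6742)^(1/3) / 1000
= 0.185 mm

0.185


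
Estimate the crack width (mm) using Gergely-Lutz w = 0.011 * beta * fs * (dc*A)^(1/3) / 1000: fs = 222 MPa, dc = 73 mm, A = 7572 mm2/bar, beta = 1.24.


w = 0.011 * beta * fs * (dc * A)^(1/3) / 1000
= 0.011 * 1.24 * 222 * (73 * 7572)^(1/3) / 1000
= 0.249 mm

0.249


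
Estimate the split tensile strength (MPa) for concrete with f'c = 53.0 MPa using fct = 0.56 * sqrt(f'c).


fct = 0.56 * sqrt(53.0)
= 0.56 * 7.28
= 4.077 MPa

4.077


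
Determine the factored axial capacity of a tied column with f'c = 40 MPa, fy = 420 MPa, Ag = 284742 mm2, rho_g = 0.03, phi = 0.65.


Ast = rho * Ag = 0.03 * 284742 = 8542.26 mm2
phi*Pn = 0.65 * 0.80 * (0.85 * 40 * (284742 - 8542.26) + 420 * 8542.26) / 1000
= 6748.84 kN

6748.84


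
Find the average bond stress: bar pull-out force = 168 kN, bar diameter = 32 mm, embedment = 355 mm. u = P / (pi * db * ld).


u = P / (pi * db * ld)
= 168 * 1000 / (pi * 32 * 355)
= 4.707 MPa

4.707


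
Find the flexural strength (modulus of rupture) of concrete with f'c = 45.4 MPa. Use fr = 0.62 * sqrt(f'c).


fr = 0.62 * sqrt(45.4)
= 4.178 MPa

4.178


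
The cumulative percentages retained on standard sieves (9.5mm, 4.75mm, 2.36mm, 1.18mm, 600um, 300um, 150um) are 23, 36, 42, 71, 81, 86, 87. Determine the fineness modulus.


FM = sum(cumulative % retained) / 100
= 426 / 100
= 4.26

4.26


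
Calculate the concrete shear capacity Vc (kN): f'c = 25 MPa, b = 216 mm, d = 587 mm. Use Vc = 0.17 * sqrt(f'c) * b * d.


Vc = 0.17 * sqrt(25) * 216 * 587 / 1000
= 107.77 kN

107.77


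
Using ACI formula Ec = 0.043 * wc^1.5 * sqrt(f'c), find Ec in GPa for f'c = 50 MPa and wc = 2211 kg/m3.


Ec = 0.043 * 2211^1.5 * sqrt(50) / 1000
= 31.61 GPa

31.61


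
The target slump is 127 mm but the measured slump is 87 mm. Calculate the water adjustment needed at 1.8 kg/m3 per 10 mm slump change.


Difference = 127 - 87 = 40 mm
Water adjustment = 40 * 1.8 / 10 = 7.2 kg/m3

7.2


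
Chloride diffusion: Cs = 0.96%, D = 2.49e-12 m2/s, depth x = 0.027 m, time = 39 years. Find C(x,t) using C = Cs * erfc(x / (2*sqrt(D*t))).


t_seconds = 39 * 365.25 * 24 * 3600 = 1230746400.0 s
arg = 0.027 / (2 * sqrt(2.49e-12 * 1230746400.0))
= 0.2439
erfc(0.2439) = 0.7302
C = 0.96 * 0.7302 = 0.701%

0.701


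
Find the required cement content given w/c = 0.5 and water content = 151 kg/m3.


Cement = water / (w/c)
= 151 / 0.5
= 302.0 kg/m3

302.0


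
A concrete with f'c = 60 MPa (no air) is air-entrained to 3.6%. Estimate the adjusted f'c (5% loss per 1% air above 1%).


Strength loss = (3.6 - 1) * 5 = 13.0%
f'c = 60 * (1 - 13.0/100)
= 52.2 MPa

52.2


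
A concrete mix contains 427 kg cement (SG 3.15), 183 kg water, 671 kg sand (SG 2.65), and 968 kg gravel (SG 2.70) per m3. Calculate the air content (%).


Vol cement = 427 / (3.15 * 1000) = 0.135556 m3
Vol water = 183 / 1000 = 0.183 m3
Vol sand = 671 / (2.65 * 1000) = 0.253208 m3
Vol gravel = 968 / (2.70 * 1000) = 0.358519 m3
Total solid + water volume = 0.930282 m3
Air = (1 - 0.930282) * 100 = 6.97%

6.97


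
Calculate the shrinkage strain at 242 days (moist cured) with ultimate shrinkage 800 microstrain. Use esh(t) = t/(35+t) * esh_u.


esh(242) = 242 / (35 + 242) * 800
= 242 / 277 * 800
= 698.9 microstrain

698.9


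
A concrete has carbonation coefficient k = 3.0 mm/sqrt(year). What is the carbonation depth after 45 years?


depth = k * sqrt(t)
= 3.0 * sqrt(45)
= 20.12 mm

20.12


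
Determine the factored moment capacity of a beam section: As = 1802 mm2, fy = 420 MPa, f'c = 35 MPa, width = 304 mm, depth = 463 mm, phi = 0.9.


a = As * fy / (0.85 * f'c * b)
= 1802 * 420 / (0.85 * 35 * 304)
= 83.6842 mm
Mn = As * fy * (d - a/2) / 10^6
= 318.7491 kN-m
phi*Mn = 0.9 * 318.7491 = 286.87 kN-m

286.87


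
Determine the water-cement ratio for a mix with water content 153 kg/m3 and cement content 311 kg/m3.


w/c = water / cement
w/c = 153 / 311 = 0.492

0.492


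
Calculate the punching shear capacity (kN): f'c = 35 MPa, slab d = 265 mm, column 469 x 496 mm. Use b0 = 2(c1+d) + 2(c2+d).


b0 = 2*(469 + 265) + 2*(496 + 265) = 2990 mm
Vc = 0.33 * sqrt(35) * 2990 * 265 / 1000
= 1546.91 kN

1546.91


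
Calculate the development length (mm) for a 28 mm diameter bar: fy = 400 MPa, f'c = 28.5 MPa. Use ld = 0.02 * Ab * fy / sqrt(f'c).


Ab = pi * 28^2 / 4 = 615.752 mm2
ld = 0.02 * 615.752 * 400 / sqrt(28.5)
= 922.7 mm

922.7


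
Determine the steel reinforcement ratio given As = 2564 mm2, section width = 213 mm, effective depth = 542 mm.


rho = As / (b * d)
= 2564 / (213 * 542)
= 0.0222

0.0222


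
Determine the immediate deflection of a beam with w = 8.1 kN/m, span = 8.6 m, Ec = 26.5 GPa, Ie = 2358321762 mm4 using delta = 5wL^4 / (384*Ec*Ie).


Convert: L = 8.6 m = 8600 mm, Ec = 26.5 GPa = 26500 MPa
delta = 5 * 8.1 * 8600^4 / (384 * 26500 * 2358321762)
= 9.23 mm

9.23


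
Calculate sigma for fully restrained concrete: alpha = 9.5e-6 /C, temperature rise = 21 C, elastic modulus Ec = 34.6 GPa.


sigma = alpha * dT * Ec
= 9.5e-6 * 21 * 34.6 * 1000
= 6.903 MPa

6.903


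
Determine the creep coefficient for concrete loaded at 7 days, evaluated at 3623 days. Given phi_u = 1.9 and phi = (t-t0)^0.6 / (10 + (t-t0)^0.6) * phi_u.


dt = 3623 - 7 = 3616
phi = 3616^0.6 / (10 + 3616^0.6) * 1.9
= 1.77

1.77


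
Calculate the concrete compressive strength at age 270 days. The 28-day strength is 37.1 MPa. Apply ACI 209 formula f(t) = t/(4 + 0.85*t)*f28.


f(270) = 270 / (4 + 0.85 * 270) * 37.1
= 270 / 233.5 * 37.1
= 42.9 MPa

42.9


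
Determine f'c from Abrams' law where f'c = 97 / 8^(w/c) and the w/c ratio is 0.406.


f'c = 97 / 8^0.406
= 97 / 2.326
= 41.7 MPa

41.7


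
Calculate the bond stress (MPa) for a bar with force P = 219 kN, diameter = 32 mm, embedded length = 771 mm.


u = P / (pi * db * ld)
= 219 * 1000 / (pi * 32 * 771)
= 2.825 MPa

2.825


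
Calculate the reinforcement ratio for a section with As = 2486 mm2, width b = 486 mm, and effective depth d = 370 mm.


rho = As / (b * d)
= 2486 / (486 * 370)
= 0.0138

0.0138


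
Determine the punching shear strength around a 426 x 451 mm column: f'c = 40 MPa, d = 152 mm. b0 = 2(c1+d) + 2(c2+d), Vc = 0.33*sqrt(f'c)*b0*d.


b0 = 2*(426 + 152) + 2*(451 + 152) = 2362 mm
Vc = 0.33 * sqrt(40) * 2362 * 152 / 1000
= 749.32 kN

749.32


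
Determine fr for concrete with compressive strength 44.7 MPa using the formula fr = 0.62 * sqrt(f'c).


fr = 0.62 * sqrt(44.7)
= 4.145 MPa

4.145


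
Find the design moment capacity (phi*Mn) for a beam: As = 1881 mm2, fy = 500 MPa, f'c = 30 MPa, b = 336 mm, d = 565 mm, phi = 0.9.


a = As * fy / (0.85 * f'c * b)
= 1881 * 500 / (0.85 * 30 * 336)
= 109.7689 mm
Mn = As * fy * (d - a/2) / 10^6
= 479.7637 kN-m
phi*Mn = 0.9 * 479.7637 = 431.79 kN-m

431.79


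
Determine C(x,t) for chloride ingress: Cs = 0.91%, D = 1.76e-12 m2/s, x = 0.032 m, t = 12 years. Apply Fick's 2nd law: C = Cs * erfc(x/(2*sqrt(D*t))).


t_seconds = 12 * 365.25 * 24 * 3600 = 378691200.0 s
arg = 0.032 / (2 * sqrt(1.76e-12 * 378691200.0))
= 0.6198
erfc(0.6198) = 0.3808
C = 0.91 * 0.3808 = 0.3465%

0.3465


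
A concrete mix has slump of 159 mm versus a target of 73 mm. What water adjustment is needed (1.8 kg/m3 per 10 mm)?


Difference = 73 - 159 = -86 mm
Water adjustment = -86 * 1.8 / 10 = -15.5 kg/m3

-15.5


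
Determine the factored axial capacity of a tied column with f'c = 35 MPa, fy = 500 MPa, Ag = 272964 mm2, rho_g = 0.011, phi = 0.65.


Ast = rho * Ag = 0.011 * 272964 = 3002.604 mm2
phi*Pn = 0.65 * 0.80 * (0.85 * 35 * (272964 - 3002.604) + 500 * 3002.604) / 1000
= 4956.98 kN

4956.98


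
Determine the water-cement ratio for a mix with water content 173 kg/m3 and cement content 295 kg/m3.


w/c = water / cement
w/c = 173 / 295 = 0.586

0.586


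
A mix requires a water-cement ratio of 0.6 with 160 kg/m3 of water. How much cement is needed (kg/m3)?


Cement = water / (w/c)
= 160 / 0.6
= 266.7 kg/m3

266.7


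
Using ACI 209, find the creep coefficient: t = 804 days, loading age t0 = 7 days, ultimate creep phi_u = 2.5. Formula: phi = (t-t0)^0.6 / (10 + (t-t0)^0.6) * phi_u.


dt = 804 - 7 = 797
phi = 797^0.6 / (10 + 797^0.6) * 2.5
= 2.116

2.116


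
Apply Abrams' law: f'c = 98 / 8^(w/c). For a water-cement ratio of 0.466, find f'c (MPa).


f'c = 98 / 8^0.466
= 98 / 2.635
= 37.19 MPa

37.19


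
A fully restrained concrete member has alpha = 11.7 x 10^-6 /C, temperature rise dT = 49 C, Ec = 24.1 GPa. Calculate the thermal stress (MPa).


sigma = alpha * dT * Ec
= 11.7e-6 * 49 * 24.1 * 1000
= 13.817 MPa

13.817


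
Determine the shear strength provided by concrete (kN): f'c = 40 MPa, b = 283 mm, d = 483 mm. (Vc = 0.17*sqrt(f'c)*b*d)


Vc = 0.17 * sqrt(40) * 283 * 483 / 1000
= 146.96 kN

146.96


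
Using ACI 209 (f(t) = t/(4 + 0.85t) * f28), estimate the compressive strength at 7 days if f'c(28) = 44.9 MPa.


f(7) = 7 / (4 + 0.85 * 7) * 44.9
= 7 / 9.95 * 44.9
= 31.59 MPa

31.59


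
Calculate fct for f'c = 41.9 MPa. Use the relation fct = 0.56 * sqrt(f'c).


fct = 0.56 * sqrt(41.9)
= 0.56 * 6.473
= 3.625 MPa

3.625


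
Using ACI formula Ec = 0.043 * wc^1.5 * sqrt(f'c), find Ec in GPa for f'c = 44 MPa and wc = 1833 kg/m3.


Ec = 0.043 * 1833^1.5 * sqrt(44) / 1000
= 22.38 GPa

22.38


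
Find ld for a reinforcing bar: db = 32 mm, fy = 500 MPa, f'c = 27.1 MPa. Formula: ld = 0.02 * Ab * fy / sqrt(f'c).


Ab = pi * 32^2 / 4 = 804.248 mm2
ld = 0.02 * 804.248 * 500 / sqrt(27.1)
= 1544.9 mm

1544.9


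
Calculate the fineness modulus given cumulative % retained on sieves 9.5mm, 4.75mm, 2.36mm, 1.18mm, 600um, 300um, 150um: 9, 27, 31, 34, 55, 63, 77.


FM = sum(cumulative % retained) / 100
= 296 / 100
= 2.96

2.96


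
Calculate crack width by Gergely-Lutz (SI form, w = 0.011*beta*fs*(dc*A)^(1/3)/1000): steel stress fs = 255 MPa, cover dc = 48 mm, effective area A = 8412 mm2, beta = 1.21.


w = 0.011 * beta * fs * (dc * A)^(1/3) / 1000
= 0.011 * 1.21 * 255 * (48 * 8412)^(1/3) / 1000
= 0.251 mm

0.251


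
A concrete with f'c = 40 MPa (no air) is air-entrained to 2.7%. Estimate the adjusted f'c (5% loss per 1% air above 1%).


Strength loss = (2.7 - 1) * 5 = 8.5%
f'c = 40 * (1 - 8.5/100)
= 36.6 MPa

36.6


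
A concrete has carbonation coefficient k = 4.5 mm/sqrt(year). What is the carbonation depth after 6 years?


depth = k * sqrt(t)
= 4.5 * sqrt(6)
= 11.02 mm

11.02


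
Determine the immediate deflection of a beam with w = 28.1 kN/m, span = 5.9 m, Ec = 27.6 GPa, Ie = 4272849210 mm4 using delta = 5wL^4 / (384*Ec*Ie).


Convert: L = 5.9 m = 5900 mm, Ec = 27.6 GPa = 27600 MPa
delta = 5 * 28.1 * 5900^4 / (384 * 27600 * 4272849210)
= 3.76 mm

3.76


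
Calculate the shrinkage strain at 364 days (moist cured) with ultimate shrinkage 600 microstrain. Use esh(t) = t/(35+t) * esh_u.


esh(364) = 364 / (35 + 364) * 600
= 364 / 399 * 600
= 547.4 microstrain

547.4


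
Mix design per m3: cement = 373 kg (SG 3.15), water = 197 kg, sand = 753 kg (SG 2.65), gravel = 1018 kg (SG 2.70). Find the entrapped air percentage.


Vol cement = 373 / (3.15 * 1000) = 0.118413 m3
Vol water = 197 / 1000 = 0.197 m3
Vol sand = 753 / (2.65 * 1000) = 0.284151 m3
Vol gravel = 1018 / (2.70 * 1000) = 0.377037 m3
Total solid + water volume = 0.976601 m3
Air = (1 - 0.976601) * 100 = 2.34%

2.34


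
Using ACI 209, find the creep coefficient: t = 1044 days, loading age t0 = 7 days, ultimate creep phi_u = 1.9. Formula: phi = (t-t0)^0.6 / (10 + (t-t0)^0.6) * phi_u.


dt = 1044 - 7 = 1037
phi = 1037^0.6 / (10 + 1037^0.6) * 1.9
= 1.645

1.645


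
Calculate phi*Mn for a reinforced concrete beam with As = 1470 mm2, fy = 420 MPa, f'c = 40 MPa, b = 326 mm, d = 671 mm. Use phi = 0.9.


a = As * fy / (0.85 * f'c * b)
= 1470 * 420 / (0.85 * 40 * 326)
= 55.7019 mm
Mn = As * fy * (d - a/2) / 10^6
= 397.0802 kN-m
phi*Mn = 0.9 * 397.0802 = 357.37 kN-m

357.37


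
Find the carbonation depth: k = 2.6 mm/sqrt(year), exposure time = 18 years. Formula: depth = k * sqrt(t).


depth = k * sqrt(t)
= 2.6 * sqrt(18)
= 11.03 mm

11.03


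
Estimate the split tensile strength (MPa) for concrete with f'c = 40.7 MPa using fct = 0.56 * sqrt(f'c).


fct = 0.56 * sqrt(40.7)
= 0.56 * 6.38
= 3.573 MPa

3.573


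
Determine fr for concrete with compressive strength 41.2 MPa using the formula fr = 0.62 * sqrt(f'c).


fr = 0.62 * sqrt(41.2)
= 3.98 MPa

3.98


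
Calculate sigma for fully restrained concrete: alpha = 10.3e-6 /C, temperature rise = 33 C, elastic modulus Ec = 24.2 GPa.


sigma = alpha * dT * Ec
= 10.3e-6 * 33 * 24.2 * 1000
= 8.226 MPa

8.226


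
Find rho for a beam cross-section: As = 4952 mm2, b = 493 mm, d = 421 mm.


rho = As / (b * d)
= 4952 / (493 * 421)
= 0.0239

0.0239


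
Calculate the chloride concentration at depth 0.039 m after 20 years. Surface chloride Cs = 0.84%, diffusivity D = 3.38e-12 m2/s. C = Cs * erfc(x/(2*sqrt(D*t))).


t_seconds = 20 * 365.25 * 24 * 3600 = 631152000.0 s
arg = 0.039 / (2 * sqrt(3.38e-12 * 631152000.0))
= 0.4222
erfc(0.4222) = 0.5505
C = 0.84 * 0.5505 = 0.4624%

0.4624


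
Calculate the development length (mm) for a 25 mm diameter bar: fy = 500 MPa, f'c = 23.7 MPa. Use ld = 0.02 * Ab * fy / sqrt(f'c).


Ab = pi * 25^2 / 4 = 490.874 mm2
ld = 0.02 * 490.874 * 500 / sqrt(23.7)
= 1008.3 mm

1008.3


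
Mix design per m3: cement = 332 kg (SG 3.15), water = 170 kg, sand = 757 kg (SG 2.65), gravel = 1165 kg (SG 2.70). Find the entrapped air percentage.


Vol cement = 332 / (3.15 * 1000) = 0.105397 m3
Vol water = 170 / 1000 = 0.17 m3
Vol sand = 757 / (2.65 * 1000) = 0.28566 m3
Vol gravel = 1165 / (2.70 * 1000) = 0.431481 m3
Total solid + water volume = 0.992539 m3
Air = (1 - 0.992539) * 100 = 0.75%

0.75


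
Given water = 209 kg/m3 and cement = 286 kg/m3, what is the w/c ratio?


w/c = water / cement
w/c = 209 / 286 = 0.731

0.731


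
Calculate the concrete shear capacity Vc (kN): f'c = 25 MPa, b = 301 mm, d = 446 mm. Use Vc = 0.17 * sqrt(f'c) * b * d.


Vc = 0.17 * sqrt(25) * 301 * 446 / 1000
= 114.11 kN

114.11


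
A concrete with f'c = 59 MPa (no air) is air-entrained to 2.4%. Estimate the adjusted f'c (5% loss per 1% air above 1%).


Strength loss = (2.4 - 1) * 5 = 7.0%
f'c = 59 * (1 - 7.0/100)
= 54.87 MPa

54.87


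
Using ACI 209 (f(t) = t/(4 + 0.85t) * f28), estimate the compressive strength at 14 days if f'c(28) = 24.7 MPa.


f(14) = 14 / (4 + 0.85 * 14) * 24.7
= 14 / 15.9 * 24.7
= 21.75 MPa

21.75


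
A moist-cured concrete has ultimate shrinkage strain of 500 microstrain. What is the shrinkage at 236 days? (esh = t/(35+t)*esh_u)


esh(236) = 236 / (35 + 236) * 500
= 236 / 271 * 500
= 435.4 microstrain

435.4


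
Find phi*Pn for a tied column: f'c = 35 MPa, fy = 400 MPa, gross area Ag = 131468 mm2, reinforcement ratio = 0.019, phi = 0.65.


Ast = rho * Ag = 0.019 * 131468 = 2497.892 mm2
phi*Pn = 0.65 * 0.80 * (0.85 * 35 * (131468 - 2497.892) + 400 * 2497.892) / 1000
= 2514.73 kN

2514.73


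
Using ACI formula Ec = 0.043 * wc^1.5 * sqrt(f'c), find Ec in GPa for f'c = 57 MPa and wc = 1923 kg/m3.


Ec = 0.043 * 1923^1.5 * sqrt(57) / 1000
= 27.38 GPa

27.38


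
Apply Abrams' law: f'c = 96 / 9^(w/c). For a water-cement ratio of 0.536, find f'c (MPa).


f'c = 96 / 9^0.536
= 96 / 3.247
= 29.57 MPa

29.57


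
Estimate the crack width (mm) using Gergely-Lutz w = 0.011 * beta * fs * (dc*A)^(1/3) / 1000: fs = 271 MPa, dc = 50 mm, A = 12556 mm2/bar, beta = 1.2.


w = 0.011 * beta * fs * (dc * A)^(1/3) / 1000
= 0.011 * 1.2 * 271 * (50 * 12556)^(1/3) / 1000
= 0.306 mm

0.306


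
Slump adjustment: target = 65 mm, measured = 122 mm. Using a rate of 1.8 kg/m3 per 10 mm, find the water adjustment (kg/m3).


Difference = 65 - 122 = -57 mm
Water adjustment = -57 * 1.8 / 10 = -10.3 kg/m3

-10.3


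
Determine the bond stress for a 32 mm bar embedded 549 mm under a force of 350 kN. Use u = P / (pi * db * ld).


u = P / (pi * db * ld)
= 350 * 1000 / (pi * 32 * 549)
= 6.342 MPa

6.342


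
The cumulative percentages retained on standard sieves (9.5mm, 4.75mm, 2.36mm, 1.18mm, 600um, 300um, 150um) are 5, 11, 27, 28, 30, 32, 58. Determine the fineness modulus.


FM = sum(cumulative % retained) / 100
= 191 / 100
= 1.91

1.91


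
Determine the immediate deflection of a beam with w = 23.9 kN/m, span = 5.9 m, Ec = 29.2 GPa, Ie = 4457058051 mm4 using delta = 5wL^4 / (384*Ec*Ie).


Convert: L = 5.9 m = 5900 mm, Ec = 29.2 GPa = 29200 MPa
delta = 5 * 23.9 * 5900^4 / (384 * 29200 * 4457058051)
= 2.9 mm

2.9


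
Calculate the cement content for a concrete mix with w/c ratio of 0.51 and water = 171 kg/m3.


Cement = water / (w/c)
= 171 / 0.51
= 335.3 kg/m3

335.3
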